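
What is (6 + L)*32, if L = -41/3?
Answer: -736/3 ≈ -245.33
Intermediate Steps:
L = -41/3 (L = -41*⅓ = -41/3 ≈ -13.667)
(6 + L)*32 = (6 - 41/3)*32 = -23/3*32 = -736/3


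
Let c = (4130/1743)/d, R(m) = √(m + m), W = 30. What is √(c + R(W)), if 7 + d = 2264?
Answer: √(331575870 + 631672264098*√15)/561993 ≈ 2.7833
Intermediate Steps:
d = 2257 (d = -7 + 2264 = 2257)
R(m) = √2*√m (R(m) = √(2*m) = √2*√m)
c = 590/561993 (c = (4130/1743)/2257 = (4130*(1/1743))*(1/2257) = (590/249)*(1/2257) = 590/561993 ≈ 0.0010498)
√(c + R(W)) = √(590/561993 + √2*√30) = √(590/561993 + 2*√15)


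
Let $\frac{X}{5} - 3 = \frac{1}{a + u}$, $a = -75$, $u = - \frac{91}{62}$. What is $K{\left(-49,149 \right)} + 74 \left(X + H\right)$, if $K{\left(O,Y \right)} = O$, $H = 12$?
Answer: $\frac{9217269}{4741} \approx 1944.2$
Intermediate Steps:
$u = - \frac{91}{62}$ ($u = \left(-91\right) \frac{1}{62} = - \frac{91}{62} \approx -1.4677$)
$X = \frac{70805}{4741}$ ($X = 15 + \frac{5}{-75 - \frac{91}{62}} = 15 + \frac{5}{- \frac{4741}{62}} = 15 + 5 \left(- \frac{62}{4741}\right) = 15 - \frac{310}{4741} = \frac{70805}{4741} \approx 14.935$)
$K{\left(-49,149 \right)} + 74 \left(X + H\right) = -49 + 74 \left(\frac{70805}{4741} + 12\right) = -49 + 74 \cdot \frac{127697}{4741} = -49 + \frac{9449578}{4741} = \frac{9217269}{4741}$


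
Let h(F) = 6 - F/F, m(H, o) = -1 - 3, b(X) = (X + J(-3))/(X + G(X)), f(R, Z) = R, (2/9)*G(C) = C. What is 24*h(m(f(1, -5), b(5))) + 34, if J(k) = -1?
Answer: 154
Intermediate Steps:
G(C) = 9*C/2
b(X) = 2*(-1 + X)/(11*X) (b(X) = (X - 1)/(X + 9*X/2) = (-1 + X)/((11*X/2)) = (-1 + X)*(2/(11*X)) = 2*(-1 + X)/(11*X))
m(H, o) = -4
h(F) = 5 (h(F) = 6 - 1*1 = 6 - 1 = 5)
24*h(m(f(1, -5), b(5))) + 34 = 24*5 + 34 = 120 + 34 = 154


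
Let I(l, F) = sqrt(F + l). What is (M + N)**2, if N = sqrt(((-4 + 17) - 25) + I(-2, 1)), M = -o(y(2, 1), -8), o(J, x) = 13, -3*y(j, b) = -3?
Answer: (13 - sqrt(-12 + I))**2 ≈ 153.25 - 89.145*I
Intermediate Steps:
y(j, b) = 1 (y(j, b) = -1/3*(-3) = 1)
M = -13 (M = -1*13 = -13)
N = sqrt(-12 + I) (N = sqrt(((-4 + 17) - 25) + sqrt(1 - 2)) = sqrt((13 - 25) + sqrt(-1)) = sqrt(-12 + I) ≈ 0.14421 + 3.4671*I)
(M + N)**2 = (-13 + sqrt(-12 + I))**2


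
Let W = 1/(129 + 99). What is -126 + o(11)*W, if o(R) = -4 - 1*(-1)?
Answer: -9577/76 ≈ -126.01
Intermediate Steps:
o(R) = -3 (o(R) = -4 + 1 = -3)
W = 1/228 ≈ 0.0043860
-126 + o(11)*W = -126 - 3*1/228 = -126 - 1/76 = -9577/76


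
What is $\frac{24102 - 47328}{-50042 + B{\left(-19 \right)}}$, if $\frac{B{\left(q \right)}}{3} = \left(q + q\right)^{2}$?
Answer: $\frac{1659}{3265} \approx 0.50812$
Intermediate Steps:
$B{\left(q \right)} = 12 q^{2}$ ($B{\left(q \right)} = 3 \left(q + q\right)^{2} = 3 \left(2 q\right)^{2} = 3 \cdot 4 q^{2} = 12 q^{2}$)
$\frac{24102 - 47328}{-50042 + B{\left(-19 \right)}} = \frac{24102 - 47328}{-50042 + 12 \left(-19\right)^{2}} = - \frac{23226}{-50042 + 12 \cdot 361} = - \frac{23226}{-50042 + 4332} = - \frac{23226}{-45710} = \left(-23226\right) \left(- \frac{1}{45710}\right) = \frac{1659}{3265}$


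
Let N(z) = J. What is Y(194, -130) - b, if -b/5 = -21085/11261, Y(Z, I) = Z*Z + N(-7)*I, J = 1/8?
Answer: 1694122319/45044 ≈ 37610.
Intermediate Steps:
J = ⅛ ≈ 0.12500
N(z) = ⅛
Y(Z, I) = Z² + I/8 (Y(Z, I) = Z*Z + I/8 = Z² + I/8)
b = 105425/11261 (b = -(-105425)/11261 = -5*(-21085/11261) = 105425/11261 ≈ 9.3620)
Y(194, -130) - b = (194² + (⅛)*(-130)) - 1*105425/11261 = (37636 - 65/4) - 105425/11261 = 150479/4 - 105425/11261 = 1694122319/45044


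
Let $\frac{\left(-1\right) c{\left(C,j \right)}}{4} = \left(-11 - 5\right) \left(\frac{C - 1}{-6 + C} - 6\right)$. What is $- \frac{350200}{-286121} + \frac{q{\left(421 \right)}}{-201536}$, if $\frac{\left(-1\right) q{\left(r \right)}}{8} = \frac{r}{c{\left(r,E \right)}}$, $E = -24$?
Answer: $\frac{233744030720297}{190982114307072} \approx 1.2239$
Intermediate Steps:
$c{\left(C,j \right)} = -384 + \frac{64 \left(-1 + C\right)}{-6 + C}$ ($c{\left(C,j \right)} = - 4 \left(-11 - 5\right) \left(\frac{C - 1}{-6 + C} - 6\right) = - 4 \left(- 16 \left(\frac{-1 + C}{-6 + C} - 6\right)\right) = - 4 \left(- 16 \left(-6 + \frac{-1 + C}{-6 + C}\right)\right) = - 4 \left(96 - \frac{16 \left(-1 + C\right)}{-6 + C}\right) = -384 + \frac{64 \left(-1 + C\right)}{-6 + C}$)
$q{\left(r \right)} = - \frac{r \left(-6 + r\right)}{40 \left(7 - r\right)}$ ($q{\left(r \right)} = - 8 \frac{r}{320 \frac{1}{-6 + r} \left(7 - r\right)} = - 8 r \frac{-6 + r}{320 \left(7 - r\right)} = - 8 \frac{r \left(-6 + r\right)}{320 \left(7 - r\right)} = - \frac{r \left(-6 + r\right)}{40 \left(7 - r\right)}$)
$- \frac{350200}{-286121} + \frac{q{\left(421 \right)}}{-201536} = - \frac{350200}{-286121} + \frac{\frac{1}{40} \cdot 421 \frac{1}{-7 + 421} \left(-6 + 421\right)}{-201536} = \left(-350200\right) \left(- \frac{1}{286121}\right) + \frac{1}{40} \cdot 421 \cdot \frac{1}{414} \cdot 415 \left(- \frac{1}{201536}\right) = \frac{350200}{286121} + \frac{1}{40} \cdot 421 \cdot \frac{1}{414} \cdot 415 \left(- \frac{1}{201536}\right) = \frac{350200}{286121} + \frac{34943}{3312} \left(- \frac{1}{201536}\right) = \frac{350200}{286121} - \frac{34943}{667487232} = \frac{233744030720297}{190982114307072}$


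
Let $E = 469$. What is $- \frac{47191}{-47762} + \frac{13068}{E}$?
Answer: $\frac{646286395}{22400378} \approx 28.852$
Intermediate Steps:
$- \frac{47191}{-47762} + \frac{13068}{E} = - \frac{47191}{-47762} + \frac{13068}{469} = \left(-47191\right) \left(- \frac{1}{47762}\right) + 13068 \cdot \frac{1}{469} = \frac{47191}{47762} + \frac{13068}{469} = \frac{646286395}{22400378}$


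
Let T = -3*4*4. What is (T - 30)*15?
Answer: -1170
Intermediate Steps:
T = -48 (T = -12*4 = -48)
(T - 30)*15 = (-48 - 30)*15 = -78*15 = -1170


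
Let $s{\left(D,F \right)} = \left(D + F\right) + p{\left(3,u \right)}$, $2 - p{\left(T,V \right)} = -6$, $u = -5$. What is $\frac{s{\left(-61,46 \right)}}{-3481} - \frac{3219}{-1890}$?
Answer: $\frac{3739523}{2193030} \approx 1.7052$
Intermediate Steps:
$p{\left(T,V \right)} = 8$ ($p{\left(T,V \right)} = 2 - -6 = 2 + 6 = 8$)
$s{\left(D,F \right)} = 8 + D + F$ ($s{\left(D,F \right)} = \left(D + F\right) + 8 = 8 + D + F$)
$\frac{s{\left(-61,46 \right)}}{-3481} - \frac{3219}{-1890} = \frac{8 - 61 + 46}{-3481} - \frac{3219}{-1890} = \left(-7\right) \left(- \frac{1}{3481}\right) - - \frac{1073}{630} = \frac{7}{3481} + \frac{1073}{630} = \frac{3739523}{2193030}$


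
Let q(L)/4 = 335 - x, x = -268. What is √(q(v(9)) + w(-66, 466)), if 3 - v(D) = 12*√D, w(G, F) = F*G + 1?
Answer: I*√28343 ≈ 168.35*I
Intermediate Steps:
w(G, F) = 1 + F*G
v(D) = 3 - 12*√D
q(L) = 2412 (q(L) = 4*(335 - 1*(-268)) = 4*(335 + 268) = 4*603 = 2412)
√(q(v(9)) + w(-66, 466)) = √(2412 + (1 + 466*(-66))) = √(2412 + (1 - 30756)) = √(2412 - 30755) = √(-28343) = I*√28343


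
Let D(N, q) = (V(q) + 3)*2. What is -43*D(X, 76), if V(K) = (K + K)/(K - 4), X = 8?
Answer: -3956/9 ≈ -439.56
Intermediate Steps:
V(K) = 2*K/(-4 + K) (V(K) = (2*K)/(-4 + K) = 2*K/(-4 + K))
D(N, q) = 6 + 4*q/(-4 + q) (D(N, q) = (2*q/(-4 + q) + 3)*2 = (3 + 2*q/(-4 + q))*2 = 6 + 4*q/(-4 + q))
-43*D(X, 76) = -86*(-12 + 5*76)/(-4 + 76) = -86*(-12 + 380)/72 = -86*368/72 = -43*92/9 = -3956/9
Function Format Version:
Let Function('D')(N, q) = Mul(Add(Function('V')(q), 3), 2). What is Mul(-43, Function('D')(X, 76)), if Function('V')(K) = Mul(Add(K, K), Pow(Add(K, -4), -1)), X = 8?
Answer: Rational(-3956, 9) ≈ -439.56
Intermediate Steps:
Function('V')(K) = Mul(2, K, Pow(Add(-4, K), -1)) (Function('V')(K) = Mul(Mul(2, K), Pow(Add(-4, K), -1)) = Mul(2, K, Pow(Add(-4, K), -1)))
Function('D')(N, q) = Add(6, Mul(4, q, Pow(Add(-4, q), -1))) (Function('D')(N, q) = Mul(Add(Mul(2, q, Pow(Add(-4, q), -1)), 3), 2) = Mul(Add(3, Mul(2, q, Pow(Add(-4, q), -1))), 2) = Add(6, Mul(4, q, Pow(Add(-4, q), -1))))
Mul(-43, Function('D')(X, 76)) = Mul(-43, Mul(2, Pow(Add(-4, 76), -1), Add(-12, Mul(5, 76)))) = Mul(-43, Mul(2, Pow(72, -1), Add(-12, 380))) = Mul(-43, Mul(2, Rational(1, 72), 368)) = Mul(-43, Rational(92, 9)) = Rational(-3956, 9)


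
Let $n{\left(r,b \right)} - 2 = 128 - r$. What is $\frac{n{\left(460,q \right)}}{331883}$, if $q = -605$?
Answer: $- \frac{330}{331883} \approx -0.00099433$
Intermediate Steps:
$n{\left(r,b \right)} = 130 - r$ ($n{\left(r,b \right)} = 2 - \left(-128 + r\right) = 130 - r$)
$\frac{n{\left(460,q \right)}}{331883} = \frac{130 - 460}{331883} = \left(130 - 460\right) \frac{1}{331883} = \left(-330\right) \frac{1}{331883} = - \frac{330}{331883}$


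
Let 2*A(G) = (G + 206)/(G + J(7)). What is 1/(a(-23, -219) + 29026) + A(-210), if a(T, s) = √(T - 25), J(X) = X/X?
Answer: 845541941/88042161658 - I*√3/210627181 ≈ 0.0096038 - 8.2233e-9*I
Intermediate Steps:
J(X) = 1
a(T, s) = √(-25 + T)
A(G) = (206 + G)/(2*(1 + G)) (A(G) = ((G + 206)/(G + 1))/2 = ((206 + G)/(1 + G))/2 = (206 + G)/(2*(1 + G)))
1/(a(-23, -219) + 29026) + A(-210) = 1/(√(-25 - 23) + 29026) + (206 - 210)/(2*(1 - 210)) = 1/(√(-48) + 29026) + (½)*(-4)/(-209) = 1/(4*I*√3 + 29026) + (½)*(-1/209)*(-4) = 1/(29026 + 4*I*√3) + 2/209 = 2/209 + 1/(29026 + 4*I*√3)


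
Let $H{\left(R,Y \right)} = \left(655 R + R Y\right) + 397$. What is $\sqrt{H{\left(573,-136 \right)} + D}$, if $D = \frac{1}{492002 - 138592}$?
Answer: $\frac{\sqrt{37192813070483810}}{353410} \approx 545.7$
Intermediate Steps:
$D = \frac{1}{353410} \approx 2.8296 \cdot 10^{-6}$
$H{\left(R,Y \right)} = 397 + 655 R + R Y$
$\sqrt{H{\left(573,-136 \right)} + D} = \sqrt{\left(397 + 655 \cdot 573 + 573 \left(-136\right)\right) + \frac{1}{353410}} = \sqrt{\left(397 + 375315 - 77928\right) + \frac{1}{353410}} = \sqrt{297784 + \frac{1}{353410}} = \sqrt{\frac{105239843441}{353410}} = \frac{\sqrt{37192813070483810}}{353410}$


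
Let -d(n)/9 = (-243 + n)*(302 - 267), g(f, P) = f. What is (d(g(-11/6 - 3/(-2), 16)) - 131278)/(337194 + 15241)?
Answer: -54628/352435 ≈ -0.15500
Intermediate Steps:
d(n) = 76545 - 315*n (d(n) = -9*(-243 + n)*(302 - 267) = -9*(-243 + n)*35 = -9*(-8505 + 35*n) = 76545 - 315*n)
(d(g(-11/6 - 3/(-2), 16)) - 131278)/(337194 + 15241) = ((76545 - 315*(-11/6 - 3/(-2))) - 131278)/(337194 + 15241) = ((76545 - 315*(-11*⅙ - 3*(-½))) - 131278)/352435 = ((76545 - 315*(-11/6 + 3/2)) - 131278)*(1/352435) = ((76545 - 315*(-⅓)) - 131278)*(1/352435) = ((76545 + 105) - 131278)*(1/352435) = (76650 - 131278)*(1/352435) = -54628*1/352435 = -54628/352435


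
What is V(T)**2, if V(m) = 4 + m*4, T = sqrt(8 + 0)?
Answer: 144 + 64*sqrt(2) ≈ 234.51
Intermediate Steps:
T = 2*sqrt(2) (T = sqrt(8) = 2*sqrt(2) ≈ 2.8284)
V(m) = 4 + 4*m
V(T)**2 = (4 + 4*(2*sqrt(2)))**2 = (4 + 8*sqrt(2))**2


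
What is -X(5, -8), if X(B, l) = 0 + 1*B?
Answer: -5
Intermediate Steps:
X(B, l) = B (X(B, l) = 0 + B = B)
-X(5, -8) = -1*5 = -5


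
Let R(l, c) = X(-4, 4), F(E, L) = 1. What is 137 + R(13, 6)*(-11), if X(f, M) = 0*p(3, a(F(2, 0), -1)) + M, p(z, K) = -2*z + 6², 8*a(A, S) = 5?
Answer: 93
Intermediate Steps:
a(A, S) = 5/8 (a(A, S) = (⅛)*5 = 5/8)
p(z, K) = 36 - 2*z (p(z, K) = -2*z + 36 = 36 - 2*z)
X(f, M) = M (X(f, M) = 0*(36 - 2*3) + M = 0*(36 - 6) + M = 0*30 + M = 0 + M = M)
R(l, c) = 4
137 + R(13, 6)*(-11) = 137 + 4*(-11) = 137 - 44 = 93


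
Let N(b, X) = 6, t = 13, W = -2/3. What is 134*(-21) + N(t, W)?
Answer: -2808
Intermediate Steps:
W = -2/3 (W = -2*1/3 = -2/3 ≈ -0.66667)
134*(-21) + N(t, W) = 134*(-21) + 6 = -2814 + 6 = -2808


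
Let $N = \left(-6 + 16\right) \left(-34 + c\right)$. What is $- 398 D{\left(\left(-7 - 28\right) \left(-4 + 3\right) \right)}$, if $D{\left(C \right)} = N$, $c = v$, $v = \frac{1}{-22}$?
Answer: $\frac{1490510}{11} \approx 1.355 \cdot 10^{5}$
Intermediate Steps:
$v = - \frac{1}{22} \approx -0.045455$
$c = - \frac{1}{22} \approx -0.045455$
$N = - \frac{3745}{11}$ ($N = \left(-6 + 16\right) \left(-34 - \frac{1}{22}\right) = 10 \left(- \frac{749}{22}\right) = - \frac{3745}{11} \approx -340.45$)
$D{\left(C \right)} = - \frac{3745}{11}$
$- 398 D{\left(\left(-7 - 28\right) \left(-4 + 3\right) \right)} = \left(-398\right) \left(- \frac{3745}{11}\right) = \frac{1490510}{11}$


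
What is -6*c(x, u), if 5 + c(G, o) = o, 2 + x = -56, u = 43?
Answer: -228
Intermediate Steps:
x = -58 (x = -2 - 56 = -58)
c(G, o) = -5 + o
-6*c(x, u) = -6*(-5 + 43) = -6*38 = -228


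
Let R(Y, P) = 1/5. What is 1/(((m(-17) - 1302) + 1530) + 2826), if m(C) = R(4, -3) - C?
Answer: 5/15356 ≈ 0.00032561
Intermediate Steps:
R(Y, P) = 1/5
m(C) = 1/5 - C
1/(((m(-17) - 1302) + 1530) + 2826) = 1/((((1/5 - 1*(-17)) - 1302) + 1530) + 2826) = 1/((((1/5 + 17) - 1302) + 1530) + 2826) = 1/(((86/5 - 1302) + 1530) + 2826) = 1/((-6424/5 + 1530) + 2826) = 1/(1226/5 + 2826) = 1/(15356/5) = 5/15356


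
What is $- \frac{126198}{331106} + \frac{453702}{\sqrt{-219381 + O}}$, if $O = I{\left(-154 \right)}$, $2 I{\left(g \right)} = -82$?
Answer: $- \frac{63099}{165553} - \frac{226851 i \sqrt{4478}}{15673} \approx -0.38114 - 968.57 i$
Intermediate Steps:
$I{\left(g \right)} = -41$ ($I{\left(g \right)} = \frac{1}{2} \left(-82\right) = -41$)
$O = -41$
$- \frac{126198}{331106} + \frac{453702}{\sqrt{-219381 + O}} = - \frac{126198}{331106} + \frac{453702}{\sqrt{-219381 - 41}} = \left(-126198\right) \frac{1}{331106} + \frac{453702}{\sqrt{-219422}} = - \frac{63099}{165553} + \frac{453702}{7 i \sqrt{4478}} = - \frac{63099}{165553} + 453702 \left(- \frac{i \sqrt{4478}}{31346}\right) = - \frac{63099}{165553} - \frac{226851 i \sqrt{4478}}{15673}$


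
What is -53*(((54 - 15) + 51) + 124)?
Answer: -11342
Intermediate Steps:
-53*(((54 - 15) + 51) + 124) = -53*((39 + 51) + 124) = -53*(90 + 124) = -53*214 = -11342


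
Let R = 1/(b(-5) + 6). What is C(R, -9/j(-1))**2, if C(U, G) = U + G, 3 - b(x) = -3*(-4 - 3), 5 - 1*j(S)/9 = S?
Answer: 1/16 ≈ 0.062500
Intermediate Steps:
j(S) = 45 - 9*S
b(x) = -18 (b(x) = 3 - (-3)*(-4 - 3) = 3 - (-3)*(-7) = 3 - 1*21 = 3 - 21 = -18)
R = -1/12 (R = 1/(-18 + 6) = 1/(-12) = -1/12 ≈ -0.083333)
C(U, G) = G + U
C(R, -9/j(-1))**2 = (-9/(45 - 9*(-1)) - 1/12)**2 = (-9/(45 + 9) - 1/12)**2 = (-9/54 - 1/12)**2 = (-9*1/54 - 1/12)**2 = (-1/6 - 1/12)**2 = (-1/4)**2 = 1/16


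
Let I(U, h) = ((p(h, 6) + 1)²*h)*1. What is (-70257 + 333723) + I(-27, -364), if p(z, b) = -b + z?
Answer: -49299138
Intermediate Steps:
p(z, b) = z - b
I(U, h) = h*(-5 + h)² (I(U, h) = (((h - 1*6) + 1)²*h)*1 = (((h - 6) + 1)²*h)*1 = (((-6 + h) + 1)²*h)*1 = ((-5 + h)²*h)*1 = (h*(-5 + h)²)*1 = h*(-5 + h)²)
(-70257 + 333723) + I(-27, -364) = (-70257 + 333723) - 364*(-5 - 364)² = 263466 - 364*(-369)² = 263466 - 364*136161 = 263466 - 49562604 = -49299138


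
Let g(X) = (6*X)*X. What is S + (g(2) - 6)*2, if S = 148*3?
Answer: 480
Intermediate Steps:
g(X) = 6*X²
S = 444
S + (g(2) - 6)*2 = 444 + (6*2² - 6)*2 = 444 + (6*4 - 6)*2 = 444 + (24 - 6)*2 = 444 + 18*2 = 444 + 36 = 480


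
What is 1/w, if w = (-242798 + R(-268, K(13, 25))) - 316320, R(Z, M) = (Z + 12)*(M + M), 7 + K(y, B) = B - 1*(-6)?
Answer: -1/571406 ≈ -1.7501e-6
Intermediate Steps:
K(y, B) = -1 + B (K(y, B) = -7 + (B - 1*(-6)) = -7 + (B + 6) = -7 + (6 + B) = -1 + B)
R(Z, M) = 2*M*(12 + Z) (R(Z, M) = (12 + Z)*(2*M) = 2*M*(12 + Z))
w = -571406 (w = (-242798 + 2*(-1 + 25)*(12 - 268)) - 316320 = (-242798 + 2*24*(-256)) - 316320 = (-242798 - 12288) - 316320 = -255086 - 316320 = -571406)
1/w = 1/(-571406) = -1/571406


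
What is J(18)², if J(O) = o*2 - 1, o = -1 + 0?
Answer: 9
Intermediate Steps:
o = -1
J(O) = -3 (J(O) = -1*2 - 1 = -2 - 1 = -3)
J(18)² = (-3)² = 9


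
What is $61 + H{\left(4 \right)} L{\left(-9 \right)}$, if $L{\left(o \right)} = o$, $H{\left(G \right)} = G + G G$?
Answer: $-119$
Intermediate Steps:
$H{\left(G \right)} = G + G^{2}$
$61 + H{\left(4 \right)} L{\left(-9 \right)} = 61 + 4 \left(1 + 4\right) \left(-9\right) = 61 + 4 \cdot 5 \left(-9\right) = 61 + 20 \left(-9\right) = 61 - 180 = -119$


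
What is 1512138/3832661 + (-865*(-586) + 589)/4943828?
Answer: 9420745155883/18948016766308 ≈ 0.49719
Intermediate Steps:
1512138/3832661 + (-865*(-586) + 589)/4943828 = 1512138*(1/3832661) + (506890 + 589)*(1/4943828) = 1512138/3832661 + 507479*(1/4943828) = 1512138/3832661 + 507479/4943828 = 9420745155883/18948016766308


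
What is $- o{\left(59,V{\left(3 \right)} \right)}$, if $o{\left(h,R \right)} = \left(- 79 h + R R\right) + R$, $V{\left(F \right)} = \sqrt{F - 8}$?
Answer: $4666 - i \sqrt{5} \approx 4666.0 - 2.2361 i$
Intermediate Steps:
$V{\left(F \right)} = \sqrt{-8 + F}$
$o{\left(h,R \right)} = R + R^{2} - 79 h$ ($o{\left(h,R \right)} = \left(- 79 h + R^{2}\right) + R = \left(R^{2} - 79 h\right) + R = R + R^{2} - 79 h$)
$- o{\left(59,V{\left(3 \right)} \right)} = - (\sqrt{-8 + 3} + \left(\sqrt{-8 + 3}\right)^{2} - 4661) = - (\sqrt{-5} + \left(\sqrt{-5}\right)^{2} - 4661) = - (i \sqrt{5} + \left(i \sqrt{5}\right)^{2} - 4661) = - (i \sqrt{5} - 5 - 4661) = - (-4666 + i \sqrt{5}) = 4666 - i \sqrt{5}$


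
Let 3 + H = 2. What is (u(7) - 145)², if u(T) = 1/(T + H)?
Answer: 755161/36 ≈ 20977.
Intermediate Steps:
H = -1 (H = -3 + 2 = -1)
u(T) = 1/(-1 + T) (u(T) = 1/(T - 1) = 1/(-1 + T))
(u(7) - 145)² = (1/(-1 + 7) - 145)² = (1/6 - 145)² = (⅙ - 145)² = (-869/6)² = 755161/36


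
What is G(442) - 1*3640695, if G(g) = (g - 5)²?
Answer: -3449726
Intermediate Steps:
G(g) = (-5 + g)²
G(442) - 1*3640695 = (-5 + 442)² - 1*3640695 = 437² - 3640695 = 190969 - 3640695 = -3449726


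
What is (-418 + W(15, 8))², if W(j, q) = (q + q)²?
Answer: 26244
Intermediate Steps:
W(j, q) = 4*q² (W(j, q) = (2*q)² = 4*q²)
(-418 + W(15, 8))² = (-418 + 4*8²)² = (-418 + 4*64)² = (-418 + 256)² = (-162)² = 26244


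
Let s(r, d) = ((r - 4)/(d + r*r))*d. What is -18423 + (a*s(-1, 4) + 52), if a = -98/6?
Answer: -54917/3 ≈ -18306.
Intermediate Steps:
a = -49/3 (a = -98*1/6 = -49/3 ≈ -16.333)
s(r, d) = d*(-4 + r)/(d + r**2) (s(r, d) = ((-4 + r)/(d + r**2))*d = d*(-4 + r)/(d + r**2))
-18423 + (a*s(-1, 4) + 52) = -18423 + (-196*(-4 - 1)/(3*(4 + (-1)**2)) + 52) = -18423 + (-196*(-5)/(3*(4 + 1)) + 52) = -18423 + (-196*(-5)/(3*5) + 52) = -18423 + (-49/3*(-4) + 52) = -18423 + (196/3 + 52) = -18423 + 352/3 = -54917/3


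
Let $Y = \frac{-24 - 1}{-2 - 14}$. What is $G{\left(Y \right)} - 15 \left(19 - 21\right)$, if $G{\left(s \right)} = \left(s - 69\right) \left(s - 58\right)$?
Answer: $\frac{982017}{256} \approx 3836.0$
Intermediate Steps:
$Y = \frac{25}{16}$ ($Y = - \frac{25}{-16} = \left(-25\right) \left(- \frac{1}{16}\right) = \frac{25}{16} \approx 1.5625$)
$G{\left(s \right)} = \left(-69 + s\right) \left(-58 + s\right)$
$G{\left(Y \right)} - 15 \left(19 - 21\right) = \left(4002 + \left(\frac{25}{16}\right)^{2} - \frac{3175}{16}\right) - 15 \left(19 - 21\right) = \left(4002 + \frac{625}{256} - \frac{3175}{16}\right) - -30 = \frac{974337}{256} + 30 = \frac{982017}{256}$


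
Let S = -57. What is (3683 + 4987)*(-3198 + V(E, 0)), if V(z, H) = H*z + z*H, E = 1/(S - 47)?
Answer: -27726660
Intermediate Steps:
E = -1/104 (E = 1/(-57 - 47) = 1/(-104) = -1/104 ≈ -0.0096154)
V(z, H) = 2*H*z (V(z, H) = H*z + H*z = 2*H*z)
(3683 + 4987)*(-3198 + V(E, 0)) = (3683 + 4987)*(-3198 + 2*0*(-1/104)) = 8670*(-3198 + 0) = 8670*(-3198) = -27726660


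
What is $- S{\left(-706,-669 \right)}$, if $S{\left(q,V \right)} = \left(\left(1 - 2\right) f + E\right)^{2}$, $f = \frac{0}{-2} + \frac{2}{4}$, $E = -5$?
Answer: $- \frac{121}{4} \approx -30.25$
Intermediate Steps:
$f = \frac{1}{2}$ ($f = 0 \left(- \frac{1}{2}\right) + 2 \cdot \frac{1}{4} = 0 + \frac{1}{2} = \frac{1}{2} \approx 0.5$)
$S{\left(q,V \right)} = \frac{121}{4}$ ($S{\left(q,V \right)} = \left(\left(1 - 2\right) \frac{1}{2} - 5\right)^{2} = \left(\left(-1\right) \frac{1}{2} - 5\right)^{2} = \left(- \frac{1}{2} - 5\right)^{2} = \left(- \frac{11}{2}\right)^{2} = \frac{121}{4}$)
$- S{\left(-706,-669 \right)} = \left(-1\right) \frac{121}{4} = - \frac{121}{4}$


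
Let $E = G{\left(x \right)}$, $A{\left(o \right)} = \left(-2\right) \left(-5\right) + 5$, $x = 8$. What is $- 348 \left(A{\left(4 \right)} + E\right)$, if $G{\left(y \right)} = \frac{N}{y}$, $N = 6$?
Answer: $-5481$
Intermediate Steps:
$A{\left(o \right)} = 15$ ($A{\left(o \right)} = 10 + 5 = 15$)
$G{\left(y \right)} = \frac{6}{y}$
$E = \frac{3}{4}$ ($E = \frac{6}{8} = 6 \cdot \frac{1}{8} = \frac{3}{4} \approx 0.75$)
$- 348 \left(A{\left(4 \right)} + E\right) = - 348 \left(15 + \frac{3}{4}\right) = \left(-348\right) \frac{63}{4} = -5481$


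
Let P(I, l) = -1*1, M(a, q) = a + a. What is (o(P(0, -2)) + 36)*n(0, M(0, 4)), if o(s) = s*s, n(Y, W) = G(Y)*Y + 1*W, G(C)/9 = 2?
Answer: 0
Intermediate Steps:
G(C) = 18 (G(C) = 9*2 = 18)
M(a, q) = 2*a
P(I, l) = -1
n(Y, W) = W + 18*Y (n(Y, W) = 18*Y + 1*W = 18*Y + W = W + 18*Y)
o(s) = s²
(o(P(0, -2)) + 36)*n(0, M(0, 4)) = ((-1)² + 36)*(2*0 + 18*0) = (1 + 36)*(0 + 0) = 37*0 = 0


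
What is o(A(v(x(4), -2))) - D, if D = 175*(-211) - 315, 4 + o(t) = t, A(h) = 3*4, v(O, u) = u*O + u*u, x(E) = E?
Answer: 37248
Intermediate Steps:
v(O, u) = u² + O*u (v(O, u) = O*u + u² = u² + O*u)
A(h) = 12
o(t) = -4 + t
D = -37240 (D = -36925 - 315 = -37240)
o(A(v(x(4), -2))) - D = (-4 + 12) - 1*(-37240) = 8 + 37240 = 37248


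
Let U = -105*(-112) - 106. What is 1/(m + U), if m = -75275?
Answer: -1/63621 ≈ -1.5718e-5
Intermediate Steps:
U = 11654 (U = 11760 - 106 = 11654)
1/(m + U) = 1/(-75275 + 11654) = 1/(-63621) = -1/63621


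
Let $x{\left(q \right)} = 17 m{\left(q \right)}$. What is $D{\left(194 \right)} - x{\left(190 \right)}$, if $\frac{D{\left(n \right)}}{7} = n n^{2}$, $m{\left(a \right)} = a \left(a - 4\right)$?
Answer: $50508908$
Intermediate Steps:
$m{\left(a \right)} = a \left(-4 + a\right)$
$x{\left(q \right)} = 17 q \left(-4 + q\right)$
$D{\left(n \right)} = 7 n^{3}$ ($D{\left(n \right)} = 7 n n^{2} = 7 n^{3}$)
$D{\left(194 \right)} - x{\left(190 \right)} = 7 \cdot 194^{3} - 17 \cdot 190 \left(-4 + 190\right) = 7 \cdot 7301384 - 17 \cdot 190 \cdot 186 = 51109688 - 600780 = 50508908$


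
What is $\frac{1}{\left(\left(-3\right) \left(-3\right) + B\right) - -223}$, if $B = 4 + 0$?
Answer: $\frac{1}{236} \approx 0.0042373$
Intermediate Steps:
$B = 4$
$\frac{1}{\left(\left(-3\right) \left(-3\right) + B\right) - -223} = \frac{1}{\left(\left(-3\right) \left(-3\right) + 4\right) - -223} = \frac{1}{\left(9 + 4\right) + 223} = \frac{1}{13 + 223} = \frac{1}{236}$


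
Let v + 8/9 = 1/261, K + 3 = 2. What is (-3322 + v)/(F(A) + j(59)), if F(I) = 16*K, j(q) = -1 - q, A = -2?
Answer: 289091/6612 ≈ 43.722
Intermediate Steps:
K = -1 (K = -3 + 2 = -1)
v = -77/87 (v = -8/9 + 1/261 = -77/87 ≈ -0.88506)
F(I) = -16 (F(I) = 16*(-1) = -16)
(-3322 + v)/(F(A) + j(59)) = (-3322 - 77/87)/(-16 + (-1 - 1*59)) = -289091/(87*(-16 + (-1 - 59))) = -289091/(87*(-16 - 60)) = -289091/87/(-76) = -289091/87*(-1/76) = 289091/6612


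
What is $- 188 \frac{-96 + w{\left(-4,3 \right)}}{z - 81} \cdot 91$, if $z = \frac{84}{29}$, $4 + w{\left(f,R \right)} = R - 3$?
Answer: $- \frac{9922640}{453} \approx -21904.0$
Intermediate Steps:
$w{\left(f,R \right)} = -7 + R$ ($w{\left(f,R \right)} = -4 + \left(R - 3\right) = -4 + \left(-3 + R\right) = -7 + R$)
$z = \frac{84}{29}$ ($z = 84 \cdot \frac{1}{29} = \frac{84}{29} \approx 2.8966$)
$- 188 \frac{-96 + w{\left(-4,3 \right)}}{z - 81} \cdot 91 = - 188 \frac{-96 + \left(-7 + 3\right)}{\frac{84}{29} - 81} \cdot 91 = - 188 \frac{-96 - 4}{- \frac{2265}{29}} \cdot 91 = - 188 \left(\left(-100\right) \left(- \frac{29}{2265}\right)\right) 91 = \left(-188\right) \frac{580}{453} \cdot 91 = \left(- \frac{109040}{453}\right) 91 = - \frac{9922640}{453}$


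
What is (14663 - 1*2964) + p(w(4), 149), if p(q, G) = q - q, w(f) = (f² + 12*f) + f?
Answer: 11699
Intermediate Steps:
w(f) = f² + 13*f
p(q, G) = 0
(14663 - 1*2964) + p(w(4), 149) = (14663 - 1*2964) + 0 = (14663 - 2964) + 0 = 11699 + 0 = 11699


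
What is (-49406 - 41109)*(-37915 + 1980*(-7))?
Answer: 4686414125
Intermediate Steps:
(-49406 - 41109)*(-37915 + 1980*(-7)) = -90515*(-37915 - 13860) = -90515*(-51775) = 4686414125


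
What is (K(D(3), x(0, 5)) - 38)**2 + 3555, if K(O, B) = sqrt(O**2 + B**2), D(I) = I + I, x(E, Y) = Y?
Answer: 5060 - 76*sqrt(61) ≈ 4466.4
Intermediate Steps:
D(I) = 2*I
K(O, B) = sqrt(B**2 + O**2)
(K(D(3), x(0, 5)) - 38)**2 + 3555 = (sqrt(5**2 + (2*3)**2) - 38)**2 + 3555 = (sqrt(25 + 6**2) - 38)**2 + 3555 = (sqrt(25 + 36) - 38)**2 + 3555 = (sqrt(61) - 38)**2 + 3555 = (-38 + sqrt(61))**2 + 3555 = 3555 + (-38 + sqrt(61))**2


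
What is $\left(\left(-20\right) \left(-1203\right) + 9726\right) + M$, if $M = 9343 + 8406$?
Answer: $51535$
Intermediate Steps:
$M = 17749$
$\left(\left(-20\right) \left(-1203\right) + 9726\right) + M = \left(\left(-20\right) \left(-1203\right) + 9726\right) + 17749 = \left(24060 + 9726\right) + 17749 = 33786 + 17749 = 51535$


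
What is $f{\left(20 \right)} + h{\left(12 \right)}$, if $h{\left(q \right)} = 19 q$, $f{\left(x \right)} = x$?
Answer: $248$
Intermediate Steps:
$f{\left(20 \right)} + h{\left(12 \right)} = 20 + 19 \cdot 12 = 20 + 228 = 248$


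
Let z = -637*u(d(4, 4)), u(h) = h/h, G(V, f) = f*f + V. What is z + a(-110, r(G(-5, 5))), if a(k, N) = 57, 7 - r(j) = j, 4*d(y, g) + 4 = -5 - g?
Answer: -580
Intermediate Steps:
G(V, f) = V + f² (G(V, f) = f² + V = V + f²)
d(y, g) = -9/4 - g/4 (d(y, g) = -1 + (-5 - g)/4 = -1 + (-5/4 - g/4) = -9/4 - g/4)
r(j) = 7 - j
u(h) = 1
z = -637 (z = -637*1 = -637)
z + a(-110, r(G(-5, 5))) = -637 + 57 = -580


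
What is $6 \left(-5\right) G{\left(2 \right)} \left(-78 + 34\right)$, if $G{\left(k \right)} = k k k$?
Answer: $10560$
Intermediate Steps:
$G{\left(k \right)} = k^{3}$ ($G{\left(k \right)} = k^{2} k = k^{3}$)
$6 \left(-5\right) G{\left(2 \right)} \left(-78 + 34\right) = 6 \left(-5\right) 2^{3} \left(-78 + 34\right) = \left(-30\right) 8 \left(-44\right) = \left(-240\right) \left(-44\right) = 10560$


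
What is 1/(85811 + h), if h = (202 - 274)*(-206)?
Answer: 1/100643 ≈ 9.9361e-6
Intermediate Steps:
h = 14832 (h = -72*(-206) = 14832)
1/(85811 + h) = 1/(85811 + 14832) = 1/100643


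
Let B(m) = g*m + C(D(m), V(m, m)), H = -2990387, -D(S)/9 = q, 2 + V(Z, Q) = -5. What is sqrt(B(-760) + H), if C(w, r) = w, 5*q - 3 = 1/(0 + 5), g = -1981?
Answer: I*sqrt(37120819)/5 ≈ 1218.5*I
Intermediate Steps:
V(Z, Q) = -7 (V(Z, Q) = -2 - 5 = -7)
q = 16/25 (q = 3/5 + 1/(5*(0 + 5)) = 3/5 + (1/5)/5 = 3/5 + (1/5)*(1/5) = 3/5 + 1/25 = 16/25 ≈ 0.64000)
D(S) = -144/25 (D(S) = -9*16/25 = -144/25)
B(m) = -144/25 - 1981*m (B(m) = -1981*m - 144/25 = -144/25 - 1981*m)
sqrt(B(-760) + H) = sqrt((-144/25 - 1981*(-760)) - 2990387) = sqrt((-144/25 + 1505560) - 2990387) = sqrt(37638856/25 - 2990387) = sqrt(-37120819/25) = I*sqrt(37120819)/5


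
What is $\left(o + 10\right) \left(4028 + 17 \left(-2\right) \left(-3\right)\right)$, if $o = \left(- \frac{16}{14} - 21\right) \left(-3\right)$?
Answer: $315650$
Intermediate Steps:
$o = \frac{465}{7}$ ($o = \left(\left(-16\right) \frac{1}{14} - 21\right) \left(-3\right) = \left(- \frac{8}{7} - 21\right) \left(-3\right) = \left(- \frac{155}{7}\right) \left(-3\right) = \frac{465}{7} \approx 66.429$)
$\left(o + 10\right) \left(4028 + 17 \left(-2\right) \left(-3\right)\right) = \left(\frac{465}{7} + 10\right) \left(4028 + 17 \left(-2\right) \left(-3\right)\right) = \frac{535 \left(4028 - -102\right)}{7} = \frac{535 \left(4028 + 102\right)}{7} = \frac{535}{7} \cdot 4130 = 315650$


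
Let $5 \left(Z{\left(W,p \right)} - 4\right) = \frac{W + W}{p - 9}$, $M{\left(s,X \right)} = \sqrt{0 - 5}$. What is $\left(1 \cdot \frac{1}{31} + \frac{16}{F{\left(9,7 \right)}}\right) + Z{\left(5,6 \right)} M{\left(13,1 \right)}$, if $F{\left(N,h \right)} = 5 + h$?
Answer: $\frac{127}{93} + \frac{10 i \sqrt{5}}{3} \approx 1.3656 + 7.4536 i$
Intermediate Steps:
$M{\left(s,X \right)} = i \sqrt{5}$ ($M{\left(s,X \right)} = \sqrt{-5} = i \sqrt{5}$)
$Z{\left(W,p \right)} = 4 + \frac{2 W}{5 \left(-9 + p\right)}$ ($Z{\left(W,p \right)} = 4 + \frac{\left(W + W\right) \frac{1}{p - 9}}{5} = 4 + \frac{2 W \frac{1}{-9 + p}}{5} = 4 + \frac{2 W}{5 \left(-9 + p\right)}$)
$\left(1 \cdot \frac{1}{31} + \frac{16}{F{\left(9,7 \right)}}\right) + Z{\left(5,6 \right)} M{\left(13,1 \right)} = \left(1 \cdot \frac{1}{31} + \frac{16}{5 + 7}\right) + \frac{2 \left(-90 + 5 + 10 \cdot 6\right)}{5 \left(-9 + 6\right)} i \sqrt{5} = \left(1 \cdot \frac{1}{31} + \frac{16}{12}\right) + \frac{2 \left(-90 + 5 + 60\right)}{5 \left(-3\right)} i \sqrt{5} = \left(\frac{1}{31} + 16 \cdot \frac{1}{12}\right) + \frac{2}{5} \left(- \frac{1}{3}\right) \left(-25\right) i \sqrt{5} = \left(\frac{1}{31} + \frac{4}{3}\right) + \frac{10 i \sqrt{5}}{3} = \frac{127}{93} + \frac{10 i \sqrt{5}}{3}$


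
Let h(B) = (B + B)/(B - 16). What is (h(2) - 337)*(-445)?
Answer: 1050645/7 ≈ 1.5009e+5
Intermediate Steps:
h(B) = 2*B/(-16 + B) (h(B) = (2*B)/(-16 + B) = 2*B/(-16 + B))
(h(2) - 337)*(-445) = (2*2/(-16 + 2) - 337)*(-445) = (2*2/(-14) - 337)*(-445) = (2*2*(-1/14) - 337)*(-445) = (-2/7 - 337)*(-445) = -2361/7*(-445) = 1050645/7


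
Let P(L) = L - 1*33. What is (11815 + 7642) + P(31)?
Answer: 19455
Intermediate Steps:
P(L) = -33 + L (P(L) = L - 33 = -33 + L)
(11815 + 7642) + P(31) = (11815 + 7642) + (-33 + 31) = 19457 - 2 = 19455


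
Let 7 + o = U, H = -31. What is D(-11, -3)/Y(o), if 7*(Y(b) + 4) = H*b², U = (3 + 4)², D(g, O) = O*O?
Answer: -9/7816 ≈ -0.0011515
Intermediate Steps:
D(g, O) = O²
U = 49 (U = 7² = 49)
o = 42 (o = -7 + 49 = 42)
Y(b) = -4 - 31*b²/7 (Y(b) = -4 + (-31*b²)/7 = -4 - 31*b²/7)
D(-11, -3)/Y(o) = (-3)²/(-4 - 31/7*42²) = 9/(-4 - 31/7*1764) = 9/(-4 - 7812) = 9/(-7816) = 9*(-1/7816) = -9/7816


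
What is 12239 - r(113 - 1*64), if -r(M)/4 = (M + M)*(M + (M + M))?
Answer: 69863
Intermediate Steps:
r(M) = -24*M² (r(M) = -4*(M + M)*(M + (M + M)) = -4*2*M*(M + 2*M) = -4*2*M*3*M = -24*M²)
12239 - r(113 - 1*64) = 12239 - (-24)*(113 - 1*64)² = 12239 - (-24)*(113 - 64)² = 12239 - (-24)*49² = 12239 - (-24)*2401 = 12239 - 1*(-57624) = 12239 + 57624 = 69863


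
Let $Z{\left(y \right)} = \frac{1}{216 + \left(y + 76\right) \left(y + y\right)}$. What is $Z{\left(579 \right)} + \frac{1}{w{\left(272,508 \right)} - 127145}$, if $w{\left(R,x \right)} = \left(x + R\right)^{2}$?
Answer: $\frac{1239961}{365131056030} \approx 3.3959 \cdot 10^{-6}$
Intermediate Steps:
$w{\left(R,x \right)} = \left(R + x\right)^{2}$
$Z{\left(y \right)} = \frac{1}{216 + 2 y \left(76 + y\right)}$ ($Z{\left(y \right)} = \frac{1}{216 + \left(76 + y\right) 2 y} = \frac{1}{216 + 2 y \left(76 + y\right)}$)
$Z{\left(579 \right)} + \frac{1}{w{\left(272,508 \right)} - 127145} = \frac{1}{2 \left(108 + 579^{2} + 76 \cdot 579\right)} + \frac{1}{\left(272 + 508\right)^{2} - 127145} = \frac{1}{2 \left(108 + 335241 + 44004\right)} + \frac{1}{780^{2} - 127145} = \frac{1}{2 \cdot 379353} + \frac{1}{608400 - 127145} = \frac{1}{2} \cdot \frac{1}{379353} + \frac{1}{481255} = \frac{1}{758706} + \frac{1}{481255} = \frac{1239961}{365131056030}$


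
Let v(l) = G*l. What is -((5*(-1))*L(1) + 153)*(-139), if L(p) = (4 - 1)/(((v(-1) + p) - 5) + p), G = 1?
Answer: 87153/4 ≈ 21788.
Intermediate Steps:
v(l) = l (v(l) = 1*l = l)
L(p) = 3/(-6 + 2*p) (L(p) = (4 - 1)/(((-1 + p) - 5) + p) = 3/((-6 + p) + p) = 3/(-6 + 2*p))
-((5*(-1))*L(1) + 153)*(-139) = -((5*(-1))*(3/(2*(-3 + 1))) + 153)*(-139) = -(-15/(2*(-2)) + 153)*(-139) = -(-15*(-1)/(2*2) + 153)*(-139) = -(-5*(-3/4) + 153)*(-139) = -(15/4 + 153)*(-139) = -627*(-139)/4 = -1*(-87153/4) = 87153/4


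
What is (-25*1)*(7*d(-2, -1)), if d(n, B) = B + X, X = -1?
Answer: 350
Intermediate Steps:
d(n, B) = -1 + B (d(n, B) = B - 1 = -1 + B)
(-25*1)*(7*d(-2, -1)) = (-25*1)*(7*(-1 - 1)) = -175*(-2) = -25*(-14) = 350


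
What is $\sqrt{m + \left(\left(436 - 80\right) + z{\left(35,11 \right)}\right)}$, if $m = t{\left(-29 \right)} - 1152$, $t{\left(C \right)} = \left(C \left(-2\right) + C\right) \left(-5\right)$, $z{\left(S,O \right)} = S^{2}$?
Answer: $2 \sqrt{71} \approx 16.852$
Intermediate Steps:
$t{\left(C \right)} = 5 C$ ($t{\left(C \right)} = \left(- 2 C + C\right) \left(-5\right) = - C \left(-5\right) = 5 C$)
$m = -1297$ ($m = 5 \left(-29\right) - 1152 = -145 - 1152 = -1297$)
$\sqrt{m + \left(\left(436 - 80\right) + z{\left(35,11 \right)}\right)} = \sqrt{-1297 + \left(\left(436 - 80\right) + 35^{2}\right)} = \sqrt{-1297 + \left(356 + 1225\right)} = \sqrt{-1297 + 1581} = \sqrt{284} = 2 \sqrt{71}$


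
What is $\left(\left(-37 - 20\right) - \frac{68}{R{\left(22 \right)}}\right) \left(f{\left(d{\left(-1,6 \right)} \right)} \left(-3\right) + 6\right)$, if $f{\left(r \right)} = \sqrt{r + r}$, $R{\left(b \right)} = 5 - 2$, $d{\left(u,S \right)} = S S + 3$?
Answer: $-478 + 239 \sqrt{78} \approx 1632.8$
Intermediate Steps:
$d{\left(u,S \right)} = 3 + S^{2}$ ($d{\left(u,S \right)} = S^{2} + 3 = 3 + S^{2}$)
$R{\left(b \right)} = 3$
$f{\left(r \right)} = \sqrt{2} \sqrt{r}$ ($f{\left(r \right)} = \sqrt{2 r} = \sqrt{2} \sqrt{r}$)
$\left(\left(-37 - 20\right) - \frac{68}{R{\left(22 \right)}}\right) \left(f{\left(d{\left(-1,6 \right)} \right)} \left(-3\right) + 6\right) = \left(\left(-37 - 20\right) - \frac{68}{3}\right) \left(\sqrt{2} \sqrt{3 + 6^{2}} \left(-3\right) + 6\right) = \left(-57 - \frac{68}{3}\right) \left(\sqrt{2} \sqrt{3 + 36} \left(-3\right) + 6\right) = \left(-57 - \frac{68}{3}\right) \left(\sqrt{2} \sqrt{39} \left(-3\right) + 6\right) = - \frac{239 \left(\sqrt{78} \left(-3\right) + 6\right)}{3} = - \frac{239 \left(- 3 \sqrt{78} + 6\right)}{3} = - \frac{239 \left(6 - 3 \sqrt{78}\right)}{3} = -478 + 239 \sqrt{78}$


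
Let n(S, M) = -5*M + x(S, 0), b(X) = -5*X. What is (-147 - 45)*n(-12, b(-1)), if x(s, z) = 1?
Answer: 4608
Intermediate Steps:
n(S, M) = 1 - 5*M (n(S, M) = -5*M + 1 = 1 - 5*M)
(-147 - 45)*n(-12, b(-1)) = (-147 - 45)*(1 - (-25)*(-1)) = -192*(1 - 5*5) = -192*(1 - 25) = -192*(-24) = 4608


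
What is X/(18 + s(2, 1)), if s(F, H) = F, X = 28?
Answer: 7/5 ≈ 1.4000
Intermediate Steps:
X/(18 + s(2, 1)) = 28/(18 + 2) = 28/20 = 28*(1/20) = 7/5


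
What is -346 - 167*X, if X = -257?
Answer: 42573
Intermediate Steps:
-346 - 167*X = -346 - 167*(-257) = -346 + 42919 = 42573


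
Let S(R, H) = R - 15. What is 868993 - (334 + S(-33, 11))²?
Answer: 787197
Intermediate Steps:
S(R, H) = -15 + R
868993 - (334 + S(-33, 11))² = 868993 - (334 + (-15 - 33))² = 868993 - (334 - 48)² = 868993 - 1*286² = 868993 - 1*81796 = 868993 - 81796 = 787197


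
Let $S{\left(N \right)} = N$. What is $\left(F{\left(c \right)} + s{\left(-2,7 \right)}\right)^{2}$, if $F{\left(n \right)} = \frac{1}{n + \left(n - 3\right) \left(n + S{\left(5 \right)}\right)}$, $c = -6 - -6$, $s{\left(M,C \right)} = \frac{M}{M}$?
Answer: $\frac{196}{225} \approx 0.87111$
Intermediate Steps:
$s{\left(M,C \right)} = 1$
$c = 0$ ($c = -6 + 6 = 0$)
$F{\left(n \right)} = \frac{1}{n + \left(-3 + n\right) \left(5 + n\right)}$ ($F{\left(n \right)} = \frac{1}{n + \left(n - 3\right) \left(n + 5\right)} = \frac{1}{n + \left(-3 + n\right) \left(5 + n\right)}$)
$\left(F{\left(c \right)} + s{\left(-2,7 \right)}\right)^{2} = \left(\frac{1}{-15 + 0^{2} + 3 \cdot 0} + 1\right)^{2} = \left(\frac{1}{-15 + 0 + 0} + 1\right)^{2} = \left(\frac{1}{-15} + 1\right)^{2} = \left(- \frac{1}{15} + 1\right)^{2} = \left(\frac{14}{15}\right)^{2} = \frac{196}{225}$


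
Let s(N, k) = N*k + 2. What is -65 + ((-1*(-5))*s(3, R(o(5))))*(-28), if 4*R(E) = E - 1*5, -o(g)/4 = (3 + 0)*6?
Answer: 7740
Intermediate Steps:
o(g) = -72 (o(g) = -4*(3 + 0)*6 = -12*6 = -4*18 = -72)
R(E) = -5/4 + E/4 (R(E) = (E - 1*5)/4 = (E - 5)/4 = (-5 + E)/4 = -5/4 + E/4)
s(N, k) = 2 + N*k
-65 + ((-1*(-5))*s(3, R(o(5))))*(-28) = -65 + ((-1*(-5))*(2 + 3*(-5/4 + (¼)*(-72))))*(-28) = -65 + (5*(2 + 3*(-5/4 - 18)))*(-28) = -65 + (5*(2 + 3*(-77/4)))*(-28) = -65 + (5*(2 - 231/4))*(-28) = -65 + (5*(-223/4))*(-28) = -65 - 1115/4*(-28) = -65 + 7805 = 7740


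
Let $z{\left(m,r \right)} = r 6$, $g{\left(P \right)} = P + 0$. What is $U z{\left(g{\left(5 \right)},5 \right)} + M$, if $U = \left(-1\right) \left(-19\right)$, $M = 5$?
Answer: $575$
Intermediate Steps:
$U = 19$
$g{\left(P \right)} = P$
$z{\left(m,r \right)} = 6 r$
$U z{\left(g{\left(5 \right)},5 \right)} + M = 19 \cdot 6 \cdot 5 + 5 = 19 \cdot 30 + 5 = 570 + 5 = 575$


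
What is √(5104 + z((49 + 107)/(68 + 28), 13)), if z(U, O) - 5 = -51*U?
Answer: √80418/4 ≈ 70.895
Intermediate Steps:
z(U, O) = 5 - 51*U
√(5104 + z((49 + 107)/(68 + 28), 13)) = √(5104 + (5 - 51*(49 + 107)/(68 + 28))) = √(5104 + (5 - 7956/96)) = √(5104 + (5 - 51*13/8)) = √(5104 + (5 - 663/8)) = √(5104 - 623/8) = √(40209/8) = √80418/4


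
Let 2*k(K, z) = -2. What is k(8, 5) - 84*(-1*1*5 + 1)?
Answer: 335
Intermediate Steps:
k(K, z) = -1 (k(K, z) = (½)*(-2) = -1)
k(8, 5) - 84*(-1*1*5 + 1) = -1 - 84*(-1*1*5 + 1) = -1 - 84*(-1*5 + 1) = -1 - 84*(-5 + 1) = -1 - 84*(-4) = -1 + 336 = 335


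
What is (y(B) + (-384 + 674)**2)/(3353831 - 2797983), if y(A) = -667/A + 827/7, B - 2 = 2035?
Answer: 85775845/566131188 ≈ 0.15151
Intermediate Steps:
B = 2037 (B = 2 + 2035 = 2037)
y(A) = 827/7 - 667/A (y(A) = -667/A + 827*(1/7) = -667/A + 827/7 = 827/7 - 667/A)
(y(B) + (-384 + 674)**2)/(3353831 - 2797983) = ((827/7 - 667/2037) + (-384 + 674)**2)/(3353831 - 2797983) = ((827/7 - 667*1/2037) + 290**2)/555848 = ((827/7 - 667/2037) + 84100)*(1/555848) = (239990/2037 + 84100)*(1/555848) = (171551690/2037)*(1/555848) = 85775845/566131188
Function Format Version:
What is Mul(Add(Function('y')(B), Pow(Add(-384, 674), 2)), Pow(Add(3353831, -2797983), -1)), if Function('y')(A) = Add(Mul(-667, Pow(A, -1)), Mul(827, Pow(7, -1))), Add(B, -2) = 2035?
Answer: Rational(85775845, 566131188) ≈ 0.15151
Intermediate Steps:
B = 2037 (B = Add(2, 2035) = 2037)
Function('y')(A) = Add(Rational(827, 7), Mul(-667, Pow(A, -1))) (Function('y')(A) = Add(Mul(-667, Pow(A, -1)), Mul(827, Rational(1, 7))) = Add(Mul(-667, Pow(A, -1)), Rational(827, 7)) = Add(Rational(827, 7), Mul(-667, Pow(A, -1))))
Mul(Add(Function('y')(B), Pow(Add(-384, 674), 2)), Pow(Add(3353831, -2797983), -1)) = Mul(Add(Add(Rational(827, 7), Mul(-667, Pow(2037, -1))), Pow(Add(-384, 674), 2)), Pow(Add(3353831, -2797983), -1)) = Mul(Add(Add(Rational(827, 7), Mul(-667, Rational(1, 2037))), Pow(290, 2)), Pow(555848, -1)) = Mul(Add(Add(Rational(827, 7), Rational(-667, 2037)), 84100), Rational(1, 555848)) = Mul(Add(Rational(239990, 2037), 84100), Rational(1, 555848)) = Mul(Rational(171551690, 2037), Rational(1, 555848)) = Rational(85775845, 566131188)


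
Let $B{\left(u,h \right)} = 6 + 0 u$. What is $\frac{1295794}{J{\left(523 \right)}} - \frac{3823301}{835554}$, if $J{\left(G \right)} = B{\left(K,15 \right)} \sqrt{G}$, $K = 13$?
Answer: $- \frac{3823301}{835554} + \frac{647897 \sqrt{523}}{1569} \approx 9438.9$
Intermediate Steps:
$B{\left(u,h \right)} = 6$ ($B{\left(u,h \right)} = 6 + 0 = 6$)
$J{\left(G \right)} = 6 \sqrt{G}$
$\frac{1295794}{J{\left(523 \right)}} - \frac{3823301}{835554} = \frac{1295794}{6 \sqrt{523}} - \frac{3823301}{835554} = 1295794 \frac{\sqrt{523}}{3138} - \frac{3823301}{835554} = \frac{647897 \sqrt{523}}{1569} - \frac{3823301}{835554} = - \frac{3823301}{835554} + \frac{647897 \sqrt{523}}{1569}$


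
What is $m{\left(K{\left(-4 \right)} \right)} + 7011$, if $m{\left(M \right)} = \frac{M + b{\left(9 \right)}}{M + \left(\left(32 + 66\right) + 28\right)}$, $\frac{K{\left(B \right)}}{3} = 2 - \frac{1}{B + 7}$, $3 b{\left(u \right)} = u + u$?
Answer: $\frac{918452}{131} \approx 7011.1$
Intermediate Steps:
$b{\left(u \right)} = \frac{2 u}{3}$ ($b{\left(u \right)} = \frac{u + u}{3} = \frac{2 u}{3}$)
$K{\left(B \right)} = 6 - \frac{3}{7 + B}$ ($K{\left(B \right)} = 3 \left(2 - \frac{1}{B + 7}\right) = 3 \left(2 - \frac{1}{7 + B}\right) = 6 - \frac{3}{7 + B}$)
$m{\left(M \right)} = \frac{6 + M}{126 + M}$ ($m{\left(M \right)} = \frac{M + \frac{2}{3} \cdot 9}{M + \left(\left(32 + 66\right) + 28\right)} = \frac{M + 6}{M + \left(98 + 28\right)} = \frac{6 + M}{M + 126} = \frac{6 + M}{126 + M}$)
$m{\left(K{\left(-4 \right)} \right)} + 7011 = \frac{6 + \frac{3 \left(13 + 2 \left(-4\right)\right)}{7 - 4}}{126 + \frac{3 \left(13 + 2 \left(-4\right)\right)}{7 - 4}} + 7011 = \frac{6 + \frac{3 \left(13 - 8\right)}{3}}{126 + \frac{3 \left(13 - 8\right)}{3}} + 7011 = \frac{6 + 3 \cdot \frac{1}{3} \cdot 5}{126 + 3 \cdot \frac{1}{3} \cdot 5} + 7011 = \frac{6 + 5}{126 + 5} + 7011 = \frac{1}{131} \cdot 11 + 7011 = \frac{11}{131} + 7011 = \frac{918452}{131}$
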